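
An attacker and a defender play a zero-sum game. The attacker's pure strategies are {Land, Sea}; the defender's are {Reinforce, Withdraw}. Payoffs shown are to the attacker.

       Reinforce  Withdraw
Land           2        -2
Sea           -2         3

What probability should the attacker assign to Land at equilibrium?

Row minima: Land → -2, Sea → -2; maximin = -2.
Column maxima: Reinforce → 2, Withdraw → 3; minimax = 2.
-2 ≠ 2, so there is no saddle point; optimal play is mixed.
Let the attacker play Land with probability p. Expected payoff against Reinforce: 2p + (-2)(1−p) = 4p − 2; against Withdraw: (-2)p + 3(1−p) = −5p + 3.
Setting these equal: 4p − 2 = −5p + 3 ⇒ 9p = 5 ⇒ p = 5/9, and the value is (4)·(5/9) − 2 = 2/9.
For the defender: with q = P(Reinforce), equating Land's and Sea's payoffs gives 4q − 2 = −5q + 3 ⇒ q = 5/9.

5/9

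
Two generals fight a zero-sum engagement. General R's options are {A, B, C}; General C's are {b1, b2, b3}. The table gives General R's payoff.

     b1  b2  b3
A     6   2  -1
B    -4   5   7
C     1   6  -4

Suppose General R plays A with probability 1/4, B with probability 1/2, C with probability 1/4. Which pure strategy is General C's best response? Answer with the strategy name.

b1

If General C plays b1, General R's expected payoff is (1/4)·6 + (1/2)·(-4) + (1/4)·1 = -1/4.
If General C plays b2, General R's expected payoff is (1/4)·2 + (1/2)·5 + (1/4)·6 = 9/2.
If General C plays b3, General R's expected payoff is (1/4)·(-1) + (1/2)·7 + (1/4)·(-4) = 9/4.
General C minimizes General R's payoff; the smallest is -1/4, so the best response is b1.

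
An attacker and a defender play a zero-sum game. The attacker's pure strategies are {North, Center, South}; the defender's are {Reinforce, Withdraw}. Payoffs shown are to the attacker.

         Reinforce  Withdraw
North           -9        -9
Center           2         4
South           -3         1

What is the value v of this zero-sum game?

2

Row minima: North → -9, Center → 2, South → -3; maximin = 2.
Column maxima: Reinforce → 2, Withdraw → 4; minimax = 2.
Since maximin = minimax = 2, there is a saddle point and the value is 2.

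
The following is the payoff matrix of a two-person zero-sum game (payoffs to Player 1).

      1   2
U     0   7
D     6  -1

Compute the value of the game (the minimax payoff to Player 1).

Row minima: U → 0, D → -1; maximin = 0.
Column maxima: 1 → 6, 2 → 7; minimax = 6.
0 ≠ 6, so there is no saddle point; optimal play is mixed.
Let Player 1 play U with probability p. Expected payoff against 1: 0p + 6(1−p) = −6p + 6; against 2: 7p + (-1)(1−p) = 8p − 1.
Setting these equal: −6p + 6 = 8p − 1 ⇒ −14p = -7 ⇒ p = 1/2, and the value is (-6)·(1/2) + 6 = 3.
For Player 2: with q = P(1), equating U's and D's payoffs gives −7q + 7 = 7q − 1 ⇒ q = 4/7.

3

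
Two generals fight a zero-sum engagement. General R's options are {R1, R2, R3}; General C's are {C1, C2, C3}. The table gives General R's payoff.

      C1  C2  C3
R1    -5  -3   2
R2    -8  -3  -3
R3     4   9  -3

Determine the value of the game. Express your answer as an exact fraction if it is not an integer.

Row minima: R1 → -5, R2 → -8, R3 → -3; maximin = -3.
Column maxima: C1 → 4, C2 → 9, C3 → 2; minimax = 2.
-3 ≠ 2, so there is no saddle point; optimal play is mixed.
C2 is strictly dominated by C1 (it gives General R strictly more in every row), so General C never plays it.
With C2 eliminated, R2 is strictly dominated by R1 (R1 gives General R strictly more in every remaining column), so General R never plays it.
On the remaining 2×2 (R1, R3 vs C1, C3):
Let General R play R1 with probability p. Expected payoff against C1: (-5)p + 4(1−p) = −9p + 4; against C3: 2p + (-3)(1−p) = 5p − 3.
Setting these equal: −9p + 4 = 5p − 3 ⇒ −14p = -7 ⇒ p = 1/2, and the value is (-9)·(1/2) + 4 = -1/2.
For General C: with q = P(C1), equating R1's and R3's payoffs gives −7q + 2 = 7q − 3 ⇒ q = 5/14.

-1/2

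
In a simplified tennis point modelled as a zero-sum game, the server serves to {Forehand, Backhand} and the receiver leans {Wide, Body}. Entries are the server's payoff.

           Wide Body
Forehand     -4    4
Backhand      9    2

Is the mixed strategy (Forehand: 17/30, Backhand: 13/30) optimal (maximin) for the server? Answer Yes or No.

No

Against Wide this mix gives (17/30)·(-4) + (13/30)·9 = 49/30.
Against Body this mix gives (17/30)·4 + (13/30)·2 = 47/15.
The receiver will play Wide, holding the server to 49/30. Shifting weight toward the row that does better against Wide would raise this floor (the equalizing mix achieves 44/15 against both Wide and Body), so the proposed strategy is not optimal.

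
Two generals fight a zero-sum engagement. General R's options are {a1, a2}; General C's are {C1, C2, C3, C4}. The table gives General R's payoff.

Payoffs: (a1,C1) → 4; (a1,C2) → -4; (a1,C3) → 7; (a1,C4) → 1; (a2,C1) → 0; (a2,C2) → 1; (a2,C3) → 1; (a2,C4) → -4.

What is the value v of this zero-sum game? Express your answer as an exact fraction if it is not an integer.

-3/2

Row minima: a1 → -4, a2 → -4; maximin = -4.
Column maxima: C1 → 4, C2 → 1, C3 → 7, C4 → 1; minimax = 1.
-4 ≠ 1, so there is no saddle point; optimal play is mixed.
C1 is strictly dominated by C4 (it gives General R strictly more in every row), so General C never plays it.
C3 is strictly dominated by C4 (it gives General R strictly more in every row), so General C never plays it.
On the remaining 2×2 (a1, a2 vs C2, C4):
Let General R play a1 with probability p. Expected payoff against C2: (-4)p + 1(1−p) = −5p + 1; against C4: 1p + (-4)(1−p) = 5p − 4.
Setting these equal: −5p + 1 = 5p − 4 ⇒ −10p = -5 ⇒ p = 1/2, and the value is (-5)·(1/2) + 1 = -3/2.
For General C: with q = P(C2), equating a1's and a2's payoffs gives −5q + 1 = 5q − 4 ⇒ q = 1/2.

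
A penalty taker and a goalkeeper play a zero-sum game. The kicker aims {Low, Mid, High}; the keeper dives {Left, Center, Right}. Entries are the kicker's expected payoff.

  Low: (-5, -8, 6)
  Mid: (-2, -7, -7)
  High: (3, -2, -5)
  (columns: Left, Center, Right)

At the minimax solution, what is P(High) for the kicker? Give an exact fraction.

Row minima: Low → -8, Mid → -7, High → -5; maximin = -5.
Column maxima: Left → 3, Center → -2, Right → 6; minimax = -2.
-5 ≠ -2, so there is no saddle point; optimal play is mixed.
Mid is strictly dominated by High, so the kicker never plays it.
Left is strictly dominated by Center (it gives the kicker strictly more in every row), so the keeper never plays it.
On the remaining 2×2 (Low, High vs Center, Right):
Let the kicker play Low with probability p. Expected payoff against Center: (-8)p + (-2)(1−p) = −6p − 2; against Right: 6p + (-5)(1−p) = 11p − 5.
Setting these equal: −6p − 2 = 11p − 5 ⇒ −17p = -3 ⇒ p = 3/17, and the value is (-6)·(3/17) − 2 = -52/17.
For the keeper: with q = P(Center), equating Low's and High's payoffs gives −14q + 6 = 3q − 5 ⇒ q = 11/17.

14/17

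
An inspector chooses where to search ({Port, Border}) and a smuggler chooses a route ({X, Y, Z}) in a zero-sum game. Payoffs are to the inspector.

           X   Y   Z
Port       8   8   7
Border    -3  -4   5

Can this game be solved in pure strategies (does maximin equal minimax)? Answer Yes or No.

Row minima: Port → 7, Border → -4; maximin = 7.
Column maxima: X → 8, Y → 8, Z → 7; minimax = 7.
maximin = minimax = 7, so a saddle point exists.

Yes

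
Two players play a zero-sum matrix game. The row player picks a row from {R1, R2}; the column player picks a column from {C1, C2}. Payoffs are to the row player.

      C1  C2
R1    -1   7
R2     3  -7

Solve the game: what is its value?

Row minima: R1 → -1, R2 → -7; maximin = -1.
Column maxima: C1 → 3, C2 → 7; minimax = 3.
-1 ≠ 3, so there is no saddle point; optimal play is mixed.
Let the row player play R1 with probability p. Expected payoff against C1: (-1)p + 3(1−p) = −4p + 3; against C2: 7p + (-7)(1−p) = 14p − 7.
Setting these equal: −4p + 3 = 14p − 7 ⇒ −18p = -10 ⇒ p = 5/9, and the value is (-4)·(5/9) + 3 = 7/9.
For the column player: with q = P(C1), equating R1's and R2's payoffs gives −8q + 7 = 10q − 7 ⇒ q = 7/9.

7/9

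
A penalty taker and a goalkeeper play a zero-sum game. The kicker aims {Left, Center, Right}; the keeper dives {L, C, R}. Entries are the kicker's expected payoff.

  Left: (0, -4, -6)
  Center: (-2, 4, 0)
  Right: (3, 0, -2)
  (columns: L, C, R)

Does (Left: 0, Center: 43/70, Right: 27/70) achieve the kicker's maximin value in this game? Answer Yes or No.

No

Against L this mix gives (43/70)·(-2) + (27/70)·3 = -1/14.
Against C this mix gives (43/70)·4 + (27/70)·0 = 86/35.
Against R this mix gives (43/70)·0 + (27/70)·(-2) = -27/35.
The keeper will play R, holding the kicker to -27/35. Shifting weight toward the row that does better against R would raise this floor (the equalizing mix achieves -4/7 against both R and L), so the proposed strategy is not optimal.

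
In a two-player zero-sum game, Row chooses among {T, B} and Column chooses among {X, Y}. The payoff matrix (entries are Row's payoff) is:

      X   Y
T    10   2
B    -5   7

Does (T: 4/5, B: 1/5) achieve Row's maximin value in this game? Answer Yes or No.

No

Against X this mix gives (4/5)·10 + (1/5)·(-5) = 7.
Against Y this mix gives (4/5)·2 + (1/5)·7 = 3.
Column will play Y, holding Row to 3. Shifting weight toward the row that does better against Y would raise this floor (the equalizing mix achieves 4 against both Y and X), so the proposed strategy is not optimal.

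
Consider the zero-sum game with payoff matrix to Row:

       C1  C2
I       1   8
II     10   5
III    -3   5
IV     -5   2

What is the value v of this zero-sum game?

25/4

Row minima: I → 1, II → 5, III → -3, IV → -5; maximin = 5.
Column maxima: C1 → 10, C2 → 8; minimax = 8.
5 ≠ 8, so there is no saddle point; optimal play is mixed.
III is strictly dominated by I, so Row never plays it.
IV is strictly dominated by I, so Row never plays it.
On the remaining 2×2 (I, II vs C1, C2):
Let Row play I with probability p. Expected payoff against C1: 1p + 10(1−p) = −9p + 10; against C2: 8p + 5(1−p) = 3p + 5.
Setting these equal: −9p + 10 = 3p + 5 ⇒ −12p = -5 ⇒ p = 5/12, and the value is (-9)·(5/12) + 10 = 25/4.
For Column: with q = P(C1), equating I's and II's payoffs gives −7q + 8 = 5q + 5 ⇒ q = 1/4.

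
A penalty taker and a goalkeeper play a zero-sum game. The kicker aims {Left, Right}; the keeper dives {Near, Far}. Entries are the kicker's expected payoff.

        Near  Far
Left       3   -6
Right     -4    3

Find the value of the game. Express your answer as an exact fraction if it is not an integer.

-15/16

Row minima: Left → -6, Right → -4; maximin = -4.
Column maxima: Near → 3, Far → 3; minimax = 3.
-4 ≠ 3, so there is no saddle point; optimal play is mixed.
Let the kicker play Left with probability p. Expected payoff against Near: 3p + (-4)(1−p) = 7p − 4; against Far: (-6)p + 3(1−p) = −9p + 3.
Setting these equal: 7p − 4 = −9p + 3 ⇒ 16p = 7 ⇒ p = 7/16, and the value is (7)·(7/16) − 4 = -15/16.
For the keeper: with q = P(Near), equating Left's and Right's payoffs gives 9q − 6 = −7q + 3 ⇒ q = 9/16.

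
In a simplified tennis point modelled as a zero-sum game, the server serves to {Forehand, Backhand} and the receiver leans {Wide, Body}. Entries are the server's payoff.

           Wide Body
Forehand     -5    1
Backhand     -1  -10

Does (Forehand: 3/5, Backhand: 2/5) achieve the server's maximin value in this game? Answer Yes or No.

Against Wide this mix gives (3/5)·(-5) + (2/5)·(-1) = -17/5.
Against Body this mix gives (3/5)·1 + (2/5)·(-10) = -17/5.
All of the receiver's active replies (Wide, Body) yield -17/5, and no column does worse for the server. The mix makes the receiver indifferent and guarantees -17/5, so it is optimal.

Yes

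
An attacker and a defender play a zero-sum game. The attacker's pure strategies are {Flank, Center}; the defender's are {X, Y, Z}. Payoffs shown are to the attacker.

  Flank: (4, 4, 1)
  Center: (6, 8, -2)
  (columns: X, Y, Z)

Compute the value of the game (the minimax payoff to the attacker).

Row minima: Flank → 1, Center → -2; maximin = 1.
Column maxima: X → 6, Y → 8, Z → 1; minimax = 1.
Since maximin = minimax = 1, there is a saddle point and the value is 1.

1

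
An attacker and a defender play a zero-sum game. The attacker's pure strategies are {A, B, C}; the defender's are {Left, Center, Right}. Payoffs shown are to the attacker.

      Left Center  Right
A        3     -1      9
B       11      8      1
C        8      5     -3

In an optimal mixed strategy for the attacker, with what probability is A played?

7/17

Row minima: A → -1, B → 1, C → -3; maximin = 1.
Column maxima: Left → 11, Center → 8, Right → 9; minimax = 8.
1 ≠ 8, so there is no saddle point; optimal play is mixed.
C is strictly dominated by B, so the attacker never plays it.
Left is strictly dominated by Center (it gives the attacker strictly more in every row), so the defender never plays it.
On the remaining 2×2 (A, B vs Center, Right):
Let the attacker play A with probability p. Expected payoff against Center: (-1)p + 8(1−p) = −9p + 8; against Right: 9p + 1(1−p) = 8p + 1.
Setting these equal: −9p + 8 = 8p + 1 ⇒ −17p = -7 ⇒ p = 7/17, and the value is (-9)·(7/17) + 8 = 73/17.
For the defender: with q = P(Center), equating A's and B's payoffs gives −10q + 9 = 7q + 1 ⇒ q = 8/17.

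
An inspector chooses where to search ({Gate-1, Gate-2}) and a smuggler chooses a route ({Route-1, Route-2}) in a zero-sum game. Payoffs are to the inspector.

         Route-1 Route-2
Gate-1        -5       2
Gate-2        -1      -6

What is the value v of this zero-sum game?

-8/3

Row minima: Gate-1 → -5, Gate-2 → -6; maximin = -5.
Column maxima: Route-1 → -1, Route-2 → 2; minimax = -1.
-5 ≠ -1, so there is no saddle point; optimal play is mixed.
Let the inspector play Gate-1 with probability p. Expected payoff against Route-1: (-5)p + (-1)(1−p) = −4p − 1; against Route-2: 2p + (-6)(1−p) = 8p − 6.
Setting these equal: −4p − 1 = 8p − 6 ⇒ −12p = -5 ⇒ p = 5/12, and the value is (-4)·(5/12) − 1 = -8/3.
For the smuggler: with q = P(Route-1), equating Gate-1's and Gate-2's payoffs gives −7q + 2 = 5q − 6 ⇒ q = 2/3.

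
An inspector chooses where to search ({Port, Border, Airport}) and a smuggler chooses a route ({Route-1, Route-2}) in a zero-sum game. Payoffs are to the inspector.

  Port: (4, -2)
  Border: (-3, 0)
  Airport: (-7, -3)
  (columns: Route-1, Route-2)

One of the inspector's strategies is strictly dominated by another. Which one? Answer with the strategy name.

Airport

Port gives a strictly higher payoff than Airport against every column: 4 > -7, -2 > -3.
So Airport is strictly dominated and the inspector never plays it.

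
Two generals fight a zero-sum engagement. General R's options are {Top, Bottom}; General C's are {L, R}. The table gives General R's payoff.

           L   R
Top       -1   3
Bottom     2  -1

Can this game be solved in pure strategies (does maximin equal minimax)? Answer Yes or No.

Row minima: Top → -1, Bottom → -1; maximin = -1.
Column maxima: L → 2, R → 3; minimax = 2.
-1 ≠ 2, so no pure-strategy equilibrium exists.

No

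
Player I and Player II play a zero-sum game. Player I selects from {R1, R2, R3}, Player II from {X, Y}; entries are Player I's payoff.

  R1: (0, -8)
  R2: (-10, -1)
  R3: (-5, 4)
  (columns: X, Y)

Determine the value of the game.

-40/17

Row minima: R1 → -8, R2 → -10, R3 → -5; maximin = -5.
Column maxima: X → 0, Y → 4; minimax = 0.
-5 ≠ 0, so there is no saddle point; optimal play is mixed.
R2 is strictly dominated by R3, so Player I never plays it.
On the remaining 2×2 (R1, R3 vs X, Y):
Let Player I play R1 with probability p. Expected payoff against X: 0p + (-5)(1−p) = 5p − 5; against Y: (-8)p + 4(1−p) = −12p + 4.
Setting these equal: 5p − 5 = −12p + 4 ⇒ 17p = 9 ⇒ p = 9/17, and the value is (5)·(9/17) − 5 = -40/17.
For Player II: with q = P(X), equating R1's and R3's payoffs gives 8q − 8 = −9q + 4 ⇒ q = 12/17.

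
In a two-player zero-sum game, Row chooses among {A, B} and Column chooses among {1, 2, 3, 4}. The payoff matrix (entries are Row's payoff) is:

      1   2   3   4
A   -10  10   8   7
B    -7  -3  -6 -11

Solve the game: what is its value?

-53/7

Row minima: A → -10, B → -11; maximin = -10.
Column maxima: 1 → -7, 2 → 10, 3 → 8, 4 → 7; minimax = -7.
-10 ≠ -7, so there is no saddle point; optimal play is mixed.
2 is strictly dominated by 1 (it gives Row strictly more in every row), so Column never plays it.
3 is strictly dominated by 1 (it gives Row strictly more in every row), so Column never plays it.
On the remaining 2×2 (A, B vs 1, 4):
Let Row play A with probability p. Expected payoff against 1: (-10)p + (-7)(1−p) = −3p − 7; against 4: 7p + (-11)(1−p) = 18p − 11.
Setting these equal: −3p − 7 = 18p − 11 ⇒ −21p = -4 ⇒ p = 4/21, and the value is (-3)·(4/21) − 7 = -53/7.
For Column: with q = P(1), equating A's and B's payoffs gives −17q + 7 = 4q − 11 ⇒ q = 6/7.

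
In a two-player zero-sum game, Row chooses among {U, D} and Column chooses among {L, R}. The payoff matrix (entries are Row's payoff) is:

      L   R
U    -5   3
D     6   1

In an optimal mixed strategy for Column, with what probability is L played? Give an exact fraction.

2/13

Row minima: U → -5, D → 1; maximin = 1.
Column maxima: L → 6, R → 3; minimax = 3.
1 ≠ 3, so there is no saddle point; optimal play is mixed.
Let Row play U with probability p. Expected payoff against L: (-5)p + 6(1−p) = −11p + 6; against R: 3p + 1(1−p) = 2p + 1.
Setting these equal: −11p + 6 = 2p + 1 ⇒ −13p = -5 ⇒ p = 5/13, and the value is (-11)·(5/13) + 6 = 23/13.
For Column: with q = P(L), equating U's and D's payoffs gives −8q + 3 = 5q + 1 ⇒ q = 2/13.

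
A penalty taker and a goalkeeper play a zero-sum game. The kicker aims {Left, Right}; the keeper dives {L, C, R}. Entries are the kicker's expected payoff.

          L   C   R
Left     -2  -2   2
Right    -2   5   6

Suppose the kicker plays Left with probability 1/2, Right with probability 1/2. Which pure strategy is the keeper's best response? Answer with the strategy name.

L

If the keeper plays L, the kicker's expected payoff is (1/2)·(-2) + (1/2)·(-2) = -2.
If the keeper plays C, the kicker's expected payoff is (1/2)·(-2) + (1/2)·5 = 3/2.
If the keeper plays R, the kicker's expected payoff is (1/2)·2 + (1/2)·6 = 4.
The keeper minimizes the kicker's payoff; the smallest is -2, so the best response is L.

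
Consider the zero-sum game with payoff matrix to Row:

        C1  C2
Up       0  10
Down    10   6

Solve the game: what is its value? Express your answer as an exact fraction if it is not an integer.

Row minima: Up → 0, Down → 6; maximin = 6.
Column maxima: C1 → 10, C2 → 10; minimax = 10.
6 ≠ 10, so there is no saddle point; optimal play is mixed.
Let Row play Up with probability p. Expected payoff against C1: 0p + 10(1−p) = −10p + 10; against C2: 10p + 6(1−p) = 4p + 6.
Setting these equal: −10p + 10 = 4p + 6 ⇒ −14p = -4 ⇒ p = 2/7, and the value is (-10)·(2/7) + 10 = 50/7.
For Column: with q = P(C1), equating Up's and Down's payoffs gives −10q + 10 = 4q + 6 ⇒ q = 2/7.

50/7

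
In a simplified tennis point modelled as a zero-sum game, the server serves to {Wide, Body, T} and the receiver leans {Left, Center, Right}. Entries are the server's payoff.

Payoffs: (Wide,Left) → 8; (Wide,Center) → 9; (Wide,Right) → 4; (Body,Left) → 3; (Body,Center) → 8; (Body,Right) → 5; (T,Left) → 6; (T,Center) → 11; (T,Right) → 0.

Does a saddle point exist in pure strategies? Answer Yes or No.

No

Row minima: Wide → 4, Body → 3, T → 0; maximin = 4.
Column maxima: Left → 8, Center → 11, Right → 5; minimax = 5.
4 ≠ 5, so no pure-strategy equilibrium exists.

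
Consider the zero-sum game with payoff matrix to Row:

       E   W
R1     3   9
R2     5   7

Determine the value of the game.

Row minima: R1 → 3, R2 → 5; maximin = 5.
Column maxima: E → 5, W → 9; minimax = 5.
Since maximin = minimax = 5, there is a saddle point and the value is 5.

5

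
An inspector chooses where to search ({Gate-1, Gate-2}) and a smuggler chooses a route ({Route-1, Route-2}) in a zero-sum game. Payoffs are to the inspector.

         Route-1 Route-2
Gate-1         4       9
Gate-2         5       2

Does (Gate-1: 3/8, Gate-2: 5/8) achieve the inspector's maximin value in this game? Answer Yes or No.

Against Route-1 this mix gives (3/8)·4 + (5/8)·5 = 37/8.
Against Route-2 this mix gives (3/8)·9 + (5/8)·2 = 37/8.
All of the smuggler's active replies (Route-1, Route-2) yield 37/8, and no column does worse for the inspector. The mix makes the smuggler indifferent and guarantees 37/8, so it is optimal.

Yes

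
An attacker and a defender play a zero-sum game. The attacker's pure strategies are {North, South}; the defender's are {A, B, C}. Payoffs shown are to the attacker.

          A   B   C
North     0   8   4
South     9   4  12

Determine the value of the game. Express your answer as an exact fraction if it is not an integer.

72/13

Row minima: North → 0, South → 4; maximin = 4.
Column maxima: A → 9, B → 8, C → 12; minimax = 8.
4 ≠ 8, so there is no saddle point; optimal play is mixed.
C is strictly dominated by A (it gives the attacker strictly more in every row), so the defender never plays it.
On the remaining 2×2 (North, South vs A, B):
Let the attacker play North with probability p. Expected payoff against A: 0p + 9(1−p) = −9p + 9; against B: 8p + 4(1−p) = 4p + 4.
Setting these equal: −9p + 9 = 4p + 4 ⇒ −13p = -5 ⇒ p = 5/13, and the value is (-9)·(5/13) + 9 = 72/13.
For the defender: with q = P(A), equating North's and South's payoffs gives −8q + 8 = 5q + 4 ⇒ q = 4/13.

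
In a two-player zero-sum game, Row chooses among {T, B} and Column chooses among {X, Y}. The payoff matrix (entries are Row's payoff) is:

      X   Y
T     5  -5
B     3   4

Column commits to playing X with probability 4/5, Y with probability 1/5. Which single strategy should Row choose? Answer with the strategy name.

Expected payoff of T: (4/5)·5 + (1/5)·(-5) = 3.
Expected payoff of B: (4/5)·3 + (1/5)·4 = 16/5.
The largest is 16/5, so Row's best response is B.

B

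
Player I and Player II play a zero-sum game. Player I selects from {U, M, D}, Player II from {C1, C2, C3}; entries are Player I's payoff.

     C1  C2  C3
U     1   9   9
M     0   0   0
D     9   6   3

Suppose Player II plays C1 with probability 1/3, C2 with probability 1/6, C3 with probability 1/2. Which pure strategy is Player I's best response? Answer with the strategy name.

U

Expected payoff of U: (1/3)·1 + (1/6)·9 + (1/2)·9 = 19/3.
Expected payoff of M: (1/3)·0 + (1/6)·0 + (1/2)·0 = 0.
Expected payoff of D: (1/3)·9 + (1/6)·6 + (1/2)·3 = 11/2.
The largest is 19/3, so Player I's best response is U.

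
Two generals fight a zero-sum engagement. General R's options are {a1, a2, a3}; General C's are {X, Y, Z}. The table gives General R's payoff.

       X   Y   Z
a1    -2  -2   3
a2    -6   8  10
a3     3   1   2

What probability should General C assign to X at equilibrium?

7/16

Row minima: a1 → -2, a2 → -6, a3 → 1; maximin = 1.
Column maxima: X → 3, Y → 8, Z → 10; minimax = 3.
1 ≠ 3, so there is no saddle point; optimal play is mixed.
Z is strictly dominated by Y (it gives General R strictly more in every row), so General C never plays it.
With Z eliminated, a1 is strictly dominated by a3 (a3 gives General R strictly more in every remaining column), so General R never plays it.
On the remaining 2×2 (a2, a3 vs X, Y):
Let General R play a2 with probability p. Expected payoff against X: (-6)p + 3(1−p) = −9p + 3; against Y: 8p + 1(1−p) = 7p + 1.
Setting these equal: −9p + 3 = 7p + 1 ⇒ −16p = -2 ⇒ p = 1/8, and the value is (-9)·(1/8) + 3 = 15/8.
For General C: with q = P(X), equating a2's and a3's payoffs gives −14q + 8 = 2q + 1 ⇒ q = 7/16.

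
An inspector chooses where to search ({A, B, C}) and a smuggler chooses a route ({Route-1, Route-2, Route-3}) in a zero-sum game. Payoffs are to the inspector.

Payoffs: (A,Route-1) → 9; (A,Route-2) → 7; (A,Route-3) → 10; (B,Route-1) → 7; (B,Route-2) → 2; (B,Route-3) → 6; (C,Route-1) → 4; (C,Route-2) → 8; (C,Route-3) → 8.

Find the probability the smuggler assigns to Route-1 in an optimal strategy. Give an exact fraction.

Row minima: A → 7, B → 2, C → 4; maximin = 7.
Column maxima: Route-1 → 9, Route-2 → 8, Route-3 → 10; minimax = 8.
7 ≠ 8, so there is no saddle point; optimal play is mixed.
B is strictly dominated by A, so the inspector never plays it.
With B eliminated, Route-3 is strictly dominated by Route-1 (it gives the inspector strictly more in every remaining row), so the smuggler never plays it.
On the remaining 2×2 (A, C vs Route-1, Route-2):
Let the inspector play A with probability p. Expected payoff against Route-1: 9p + 4(1−p) = 5p + 4; against Route-2: 7p + 8(1−p) = −p + 8.
Setting these equal: 5p + 4 = −p + 8 ⇒ 6p = 4 ⇒ p = 2/3, and the value is (5)·(2/3) + 4 = 22/3.
For the smuggler: with q = P(Route-1), equating A's and C's payoffs gives 2q + 7 = −4q + 8 ⇒ q = 1/6.

1/6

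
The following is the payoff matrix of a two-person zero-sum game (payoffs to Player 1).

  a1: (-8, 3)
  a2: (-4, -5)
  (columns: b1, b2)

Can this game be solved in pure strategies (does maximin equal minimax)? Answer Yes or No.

No

Row minima: a1 → -8, a2 → -5; maximin = -5.
Column maxima: b1 → -4, b2 → 3; minimax = -4.
-5 ≠ -4, so no pure-strategy equilibrium exists.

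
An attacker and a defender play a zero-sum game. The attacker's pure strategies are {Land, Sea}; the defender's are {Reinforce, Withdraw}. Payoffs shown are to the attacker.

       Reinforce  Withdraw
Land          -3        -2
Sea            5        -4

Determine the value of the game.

-11/5

Row minima: Land → -3, Sea → -4; maximin = -3.
Column maxima: Reinforce → 5, Withdraw → -2; minimax = -2.
-3 ≠ -2, so there is no saddle point; optimal play is mixed.
Let the attacker play Land with probability p. Expected payoff against Reinforce: (-3)p + 5(1−p) = −8p + 5; against Withdraw: (-2)p + (-4)(1−p) = 2p − 4.
Setting these equal: −8p + 5 = 2p − 4 ⇒ −10p = -9 ⇒ p = 9/10, and the value is (-8)·(9/10) + 5 = -11/5.
For the defender: with q = P(Reinforce), equating Land's and Sea's payoffs gives −q − 2 = 9q − 4 ⇒ q = 1/5.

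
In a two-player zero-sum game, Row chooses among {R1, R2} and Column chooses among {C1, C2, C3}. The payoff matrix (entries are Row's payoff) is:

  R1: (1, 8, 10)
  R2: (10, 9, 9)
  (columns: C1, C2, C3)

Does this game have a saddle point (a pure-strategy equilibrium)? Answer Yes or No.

Row minima: R1 → 1, R2 → 9; maximin = 9.
Column maxima: C1 → 10, C2 → 9, C3 → 10; minimax = 9.
maximin = minimax = 9, so a saddle point exists.

Yes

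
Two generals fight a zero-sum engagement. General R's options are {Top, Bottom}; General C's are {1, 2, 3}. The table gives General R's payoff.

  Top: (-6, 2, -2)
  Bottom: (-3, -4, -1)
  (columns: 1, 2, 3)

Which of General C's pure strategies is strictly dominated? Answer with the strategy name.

1 holds General R's payoff strictly below 3 in every row: -6 < -2, -3 < -1.
So 3 is strictly dominated for General C.

3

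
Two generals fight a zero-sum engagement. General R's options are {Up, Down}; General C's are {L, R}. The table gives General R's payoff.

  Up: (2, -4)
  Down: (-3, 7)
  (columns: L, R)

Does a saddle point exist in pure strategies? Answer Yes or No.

No

Row minima: Up → -4, Down → -3; maximin = -3.
Column maxima: L → 2, R → 7; minimax = 2.
-3 ≠ 2, so no pure-strategy equilibrium exists.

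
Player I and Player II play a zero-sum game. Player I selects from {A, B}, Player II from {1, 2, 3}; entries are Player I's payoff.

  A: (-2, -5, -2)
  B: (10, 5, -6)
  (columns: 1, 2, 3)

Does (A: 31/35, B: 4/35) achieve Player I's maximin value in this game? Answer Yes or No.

No

Against 1 this mix gives (31/35)·(-2) + (4/35)·10 = -22/35.
Against 2 this mix gives (31/35)·(-5) + (4/35)·5 = -27/7.
Against 3 this mix gives (31/35)·(-2) + (4/35)·(-6) = -86/35.
Player II will play 2, holding Player I to -27/7. Shifting weight toward the row that does better against 2 would raise this floor (the equalizing mix achieves -20/7 against both 2 and 3), so the proposed strategy is not optimal.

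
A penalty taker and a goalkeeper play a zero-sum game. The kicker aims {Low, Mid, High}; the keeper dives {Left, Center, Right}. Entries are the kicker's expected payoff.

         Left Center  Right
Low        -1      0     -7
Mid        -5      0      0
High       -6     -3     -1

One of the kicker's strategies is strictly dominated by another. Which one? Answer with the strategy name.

High

Mid gives a strictly higher payoff than High against every column: -5 > -6, 0 > -3, 0 > -1.
So High is strictly dominated and the kicker never plays it.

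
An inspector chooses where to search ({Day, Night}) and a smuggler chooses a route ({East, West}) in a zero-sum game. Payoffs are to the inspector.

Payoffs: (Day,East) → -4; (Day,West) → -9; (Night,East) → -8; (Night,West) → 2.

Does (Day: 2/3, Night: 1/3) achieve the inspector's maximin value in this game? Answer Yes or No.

Against East this mix gives (2/3)·(-4) + (1/3)·(-8) = -16/3.
Against West this mix gives (2/3)·(-9) + (1/3)·2 = -16/3.
All of the smuggler's active replies (East, West) yield -16/3, and no column does worse for the inspector. The mix makes the smuggler indifferent and guarantees -16/3, so it is optimal.

Yes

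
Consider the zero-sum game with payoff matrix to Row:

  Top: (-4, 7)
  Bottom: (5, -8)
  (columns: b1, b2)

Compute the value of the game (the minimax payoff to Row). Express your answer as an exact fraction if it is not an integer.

Row minima: Top → -4, Bottom → -8; maximin = -4.
Column maxima: b1 → 5, b2 → 7; minimax = 5.
-4 ≠ 5, so there is no saddle point; optimal play is mixed.
Let Row play Top with probability p. Expected payoff against b1: (-4)p + 5(1−p) = −9p + 5; against b2: 7p + (-8)(1−p) = 15p − 8.
Setting these equal: −9p + 5 = 15p − 8 ⇒ −24p = -13 ⇒ p = 13/24, and the value is (-9)·(13/24) + 5 = 1/8.
For Column: with q = P(b1), equating Top's and Bottom's payoffs gives −11q + 7 = 13q − 8 ⇒ q = 5/8.

1/8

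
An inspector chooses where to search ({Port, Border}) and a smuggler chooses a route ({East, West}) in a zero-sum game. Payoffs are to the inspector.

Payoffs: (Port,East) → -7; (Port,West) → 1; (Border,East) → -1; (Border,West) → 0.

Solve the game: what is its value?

-1

Row minima: Port → -7, Border → -1; maximin = -1.
Column maxima: East → -1, West → 1; minimax = -1.
Since maximin = minimax = -1, there is a saddle point and the value is -1.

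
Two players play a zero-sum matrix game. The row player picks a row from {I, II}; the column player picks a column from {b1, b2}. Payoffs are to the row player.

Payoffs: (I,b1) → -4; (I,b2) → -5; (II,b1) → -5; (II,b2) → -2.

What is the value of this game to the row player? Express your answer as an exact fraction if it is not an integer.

-17/4

Row minima: I → -5, II → -5; maximin = -5.
Column maxima: b1 → -4, b2 → -2; minimax = -4.
-5 ≠ -4, so there is no saddle point; optimal play is mixed.
Let the row player play I with probability p. Expected payoff against b1: (-4)p + (-5)(1−p) = p − 5; against b2: (-5)p + (-2)(1−p) = −3p − 2.
Setting these equal: p − 5 = −3p − 2 ⇒ 4p = 3 ⇒ p = 3/4, and the value is (1)·(3/4) − 5 = -17/4.
For the column player: with q = P(b1), equating I's and II's payoffs gives q − 5 = −3q − 2 ⇒ q = 3/4.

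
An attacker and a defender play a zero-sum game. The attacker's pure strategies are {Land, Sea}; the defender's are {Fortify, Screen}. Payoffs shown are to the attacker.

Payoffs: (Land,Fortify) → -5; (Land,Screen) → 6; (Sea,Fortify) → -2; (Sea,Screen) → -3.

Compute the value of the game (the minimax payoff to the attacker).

-9/4

Row minima: Land → -5, Sea → -3; maximin = -3.
Column maxima: Fortify → -2, Screen → 6; minimax = -2.
-3 ≠ -2, so there is no saddle point; optimal play is mixed.
Let the attacker play Land with probability p. Expected payoff against Fortify: (-5)p + (-2)(1−p) = −3p − 2; against Screen: 6p + (-3)(1−p) = 9p − 3.
Setting these equal: −3p − 2 = 9p − 3 ⇒ −12p = -1 ⇒ p = 1/12, and the value is (-3)·(1/12) − 2 = -9/4.
For the defender: with q = P(Fortify), equating Land's and Sea's payoffs gives −11q + 6 = q − 3 ⇒ q = 3/4.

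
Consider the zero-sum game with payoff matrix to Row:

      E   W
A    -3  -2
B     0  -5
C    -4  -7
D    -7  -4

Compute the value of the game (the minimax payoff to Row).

Row minima: A → -3, B → -5, C → -7, D → -7; maximin = -3.
Column maxima: E → 0, W → -2; minimax = -2.
-3 ≠ -2, so there is no saddle point; optimal play is mixed.
C is strictly dominated by A, so Row never plays it.
D is strictly dominated by A, so Row never plays it.
On the remaining 2×2 (A, B vs E, W):
Let Row play A with probability p. Expected payoff against E: (-3)p + 0(1−p) = −3p; against W: (-2)p + (-5)(1−p) = 3p − 5.
Setting these equal: −3p = 3p − 5 ⇒ −6p = -5 ⇒ p = 5/6, and the value is (-3)·(5/6) = -5/2.
For Column: with q = P(E), equating A's and B's payoffs gives −q − 2 = 5q − 5 ⇒ q = 1/2.

-5/2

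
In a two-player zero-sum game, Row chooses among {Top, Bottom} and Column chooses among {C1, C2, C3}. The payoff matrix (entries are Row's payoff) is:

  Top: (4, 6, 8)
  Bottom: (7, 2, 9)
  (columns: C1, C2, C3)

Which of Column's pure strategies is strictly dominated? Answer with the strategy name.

C3

C1 holds Row's payoff strictly below C3 in every row: 4 < 8, 7 < 9.
So C3 is strictly dominated for Column.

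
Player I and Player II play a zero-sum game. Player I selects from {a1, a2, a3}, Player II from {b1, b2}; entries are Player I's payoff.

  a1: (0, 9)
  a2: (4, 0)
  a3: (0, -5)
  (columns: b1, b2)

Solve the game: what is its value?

Row minima: a1 → 0, a2 → 0, a3 → -5; maximin = 0.
Column maxima: b1 → 4, b2 → 9; minimax = 4.
0 ≠ 4, so there is no saddle point; optimal play is mixed.
a3 is strictly dominated by a2, so Player I never plays it.
On the remaining 2×2 (a1, a2 vs b1, b2):
Let Player I play a1 with probability p. Expected payoff against b1: 0p + 4(1−p) = −4p + 4; against b2: 9p + 0(1−p) = 9p.
Setting these equal: −4p + 4 = 9p ⇒ −13p = -4 ⇒ p = 4/13, and the value is (-4)·(4/13) + 4 = 36/13.
For Player II: with q = P(b1), equating a1's and a2's payoffs gives −9q + 9 = 4q ⇒ q = 9/13.

36/13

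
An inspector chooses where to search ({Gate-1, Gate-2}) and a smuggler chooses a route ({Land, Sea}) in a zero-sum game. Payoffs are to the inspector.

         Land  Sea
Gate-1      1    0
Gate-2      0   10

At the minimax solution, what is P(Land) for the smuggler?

Row minima: Gate-1 → 0, Gate-2 → 0; maximin = 0.
Column maxima: Land → 1, Sea → 10; minimax = 1.
0 ≠ 1, so there is no saddle point; optimal play is mixed.
Let the inspector play Gate-1 with probability p. Expected payoff against Land: 1p + 0(1−p) = p; against Sea: 0p + 10(1−p) = −10p + 10.
Setting these equal: p = −10p + 10 ⇒ 11p = 10 ⇒ p = 10/11, and the value is (1)·(10/11) = 10/11.
For the smuggler: with q = P(Land), equating Gate-1's and Gate-2's payoffs gives q = −10q + 10 ⇒ q = 10/11.

10/11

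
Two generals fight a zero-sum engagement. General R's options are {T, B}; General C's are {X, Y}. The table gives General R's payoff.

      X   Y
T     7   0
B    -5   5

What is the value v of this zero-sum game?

Row minima: T → 0, B → -5; maximin = 0.
Column maxima: X → 7, Y → 5; minimax = 5.
0 ≠ 5, so there is no saddle point; optimal play is mixed.
Let General R play T with probability p. Expected payoff against X: 7p + (-5)(1−p) = 12p − 5; against Y: 0p + 5(1−p) = −5p + 5.
Setting these equal: 12p − 5 = −5p + 5 ⇒ 17p = 10 ⇒ p = 10/17, and the value is (12)·(10/17) − 5 = 35/17.
For General C: with q = P(X), equating T's and B's payoffs gives 7q = −10q + 5 ⇒ q = 5/17.

35/17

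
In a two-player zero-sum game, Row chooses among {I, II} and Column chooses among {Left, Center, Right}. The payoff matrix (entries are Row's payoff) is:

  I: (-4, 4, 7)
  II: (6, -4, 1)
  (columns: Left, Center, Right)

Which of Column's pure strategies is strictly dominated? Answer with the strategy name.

Center holds Row's payoff strictly below Right in every row: 4 < 7, -4 < 1.
So Right is strictly dominated for Column.

Right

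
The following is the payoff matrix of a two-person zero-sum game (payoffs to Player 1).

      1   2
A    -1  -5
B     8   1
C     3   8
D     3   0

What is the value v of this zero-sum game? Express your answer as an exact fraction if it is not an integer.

Row minima: A → -5, B → 1, C → 3, D → 0; maximin = 3.
Column maxima: 1 → 8, 2 → 8; minimax = 8.
3 ≠ 8, so there is no saddle point; optimal play is mixed.
A is strictly dominated by B, so Player 1 never plays it.
D is strictly dominated by B, so Player 1 never plays it.
On the remaining 2×2 (B, C vs 1, 2):
Let Player 1 play B with probability p. Expected payoff against 1: 8p + 3(1−p) = 5p + 3; against 2: 1p + 8(1−p) = −7p + 8.
Setting these equal: 5p + 3 = −7p + 8 ⇒ 12p = 5 ⇒ p = 5/12, and the value is (5)·(5/12) + 3 = 61/12.
For Player 2: with q = P(1), equating B's and C's payoffs gives 7q + 1 = −5q + 8 ⇒ q = 7/12.

61/12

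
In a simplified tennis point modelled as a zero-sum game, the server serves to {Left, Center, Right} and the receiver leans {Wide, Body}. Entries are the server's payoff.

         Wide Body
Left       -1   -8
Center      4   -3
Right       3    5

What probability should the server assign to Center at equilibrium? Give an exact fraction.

2/9

Row minima: Left → -8, Center → -3, Right → 3; maximin = 3.
Column maxima: Wide → 4, Body → 5; minimax = 4.
3 ≠ 4, so there is no saddle point; optimal play is mixed.
Left is strictly dominated by Center, so the server never plays it.
On the remaining 2×2 (Center, Right vs Wide, Body):
Let the server play Center with probability p. Expected payoff against Wide: 4p + 3(1−p) = p + 3; against Body: (-3)p + 5(1−p) = −8p + 5.
Setting these equal: p + 3 = −8p + 5 ⇒ 9p = 2 ⇒ p = 2/9, and the value is (1)·(2/9) + 3 = 29/9.
For the receiver: with q = P(Wide), equating Center's and Right's payoffs gives 7q − 3 = −2q + 5 ⇒ q = 8/9.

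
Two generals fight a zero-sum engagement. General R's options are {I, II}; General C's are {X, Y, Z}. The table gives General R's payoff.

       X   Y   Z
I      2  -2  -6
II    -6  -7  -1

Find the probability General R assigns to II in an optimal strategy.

2/5

Row minima: I → -6, II → -7; maximin = -6.
Column maxima: X → 2, Y → -2, Z → -1; minimax = -2.
-6 ≠ -2, so there is no saddle point; optimal play is mixed.
X is strictly dominated by Y (it gives General R strictly more in every row), so General C never plays it.
On the remaining 2×2 (I, II vs Y, Z):
Let General R play I with probability p. Expected payoff against Y: (-2)p + (-7)(1−p) = 5p − 7; against Z: (-6)p + (-1)(1−p) = −5p − 1.
Setting these equal: 5p − 7 = −5p − 1 ⇒ 10p = 6 ⇒ p = 3/5, and the value is (5)·(3/5) − 7 = -4.
For General C: with q = P(Y), equating I's and II's payoffs gives 4q − 6 = −6q − 1 ⇒ q = 1/2.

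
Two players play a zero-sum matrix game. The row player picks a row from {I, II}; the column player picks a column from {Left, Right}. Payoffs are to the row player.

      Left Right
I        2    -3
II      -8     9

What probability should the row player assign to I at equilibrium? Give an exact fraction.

Row minima: I → -3, II → -8; maximin = -3.
Column maxima: Left → 2, Right → 9; minimax = 2.
-3 ≠ 2, so there is no saddle point; optimal play is mixed.
Let the row player play I with probability p. Expected payoff against Left: 2p + (-8)(1−p) = 10p − 8; against Right: (-3)p + 9(1−p) = −12p + 9.
Setting these equal: 10p − 8 = −12p + 9 ⇒ 22p = 17 ⇒ p = 17/22, and the value is (10)·(17/22) − 8 = -3/11.
For the column player: with q = P(Left), equating I's and II's payoffs gives 5q − 3 = −17q + 9 ⇒ q = 6/11.

17/22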